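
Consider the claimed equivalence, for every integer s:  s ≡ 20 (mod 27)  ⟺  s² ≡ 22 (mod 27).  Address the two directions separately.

Not equivalent: only (⇒) holds.

(→) Suppose s ≡ 20 (mod 27). Write s = 27j + 20. Then (27j + 20)² = 729j² + 1080j + 400 = 27(27j² + 40j + 14) + 22, so s² ≡ 22 (mod 27).

(←) This fails: take s = 7. Then 7² = 49 ≡ 22 (mod 27), yet 7 ≡ 7 (mod 27), not 20.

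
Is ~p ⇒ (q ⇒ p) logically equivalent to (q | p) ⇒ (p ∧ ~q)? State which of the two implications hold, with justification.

(⇒) This fails. Under p = T, q = T, the left side is true but the right side is false.

(⇐) Assume the antecedent. If p is true, ~p ⇒ (q ⇒ p) reduces to true regardless of the other variables. If p is false, the antecedent forces (p = F, q = F), and ~p ⇒ (q ⇒ p) holds there. Either way ~p ⇒ (q ⇒ p) holds.

(⇒) fails; (⇐) holds.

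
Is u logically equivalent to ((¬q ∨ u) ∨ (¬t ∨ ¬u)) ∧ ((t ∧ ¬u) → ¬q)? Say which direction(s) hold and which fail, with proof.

Only the forward implication holds.

[⇒] Assume the antecedent. If u is true, the consequent reduces to true regardless of the other variables. If u is false, the antecedent cannot hold. Either way the consequent holds.

[⇐] This fails. Under u = F, t = F, q = F, the left side is false but the right side is true.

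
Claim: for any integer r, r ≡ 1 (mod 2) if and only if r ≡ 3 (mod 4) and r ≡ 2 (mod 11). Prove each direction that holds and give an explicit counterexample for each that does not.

(⇒) This fails: r = 1 gives 1 ≡ 1 (mod 2) but 1 ≡ 1 (mod 4), so the conjunction on the right does not hold.

(⇐) Conversely, if r ≡ 3 (mod 4) and r ≡ 2 (mod 11), then by the Chinese remainder theorem r ≡ 35 (mod 44). Since 35 ≡ 1 (mod 2) and 2 ∣ 44, we get r ≡ 1 (mod 2).

Only the converse holds.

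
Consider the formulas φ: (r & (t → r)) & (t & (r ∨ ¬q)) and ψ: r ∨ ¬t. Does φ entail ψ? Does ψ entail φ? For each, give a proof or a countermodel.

Only the forward direction holds.

(⟸) This fails. Under q = F, t = F, r = F, the left side is false but the right side is true.

(⟹) Assume the antecedent. If q is true, the antecedent forces (q = T, t = T, r = T), and r ∨ ¬t holds there. If q is false, the antecedent forces (q = F, t = T, r = T), and r ∨ ¬t holds there. Either way r ∨ ¬t holds.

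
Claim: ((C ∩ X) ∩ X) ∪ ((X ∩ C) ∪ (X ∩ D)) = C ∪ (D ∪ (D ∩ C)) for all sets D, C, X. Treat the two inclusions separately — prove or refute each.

(⟹) Let x ∈ ((C ∩ X) ∩ X) ∪ ((X ∩ C) ∪ (X ∩ D)). Then either x ∈ D ∩ X and x ∉ C; or x ∈ C ∩ X and x ∉ D; or x ∈ D ∩ C ∩ X. In each case x ∈ C ∪ (D ∪ (D ∩ C)), so ((C ∩ X) ∩ X) ∪ ((X ∩ C) ∪ (X ∩ D)) ⊆ C ∪ (D ∪ (D ∩ C)).

(⟸) This inclusion fails. Take D = {1}, C = ∅, X = ∅; then 1 ∈ C ∪ (D ∪ (D ∩ C)) but 1 ∉ ((C ∩ X) ∩ X) ∪ ((X ∩ C) ∪ (X ∩ D)).

Only the forward inclusion holds.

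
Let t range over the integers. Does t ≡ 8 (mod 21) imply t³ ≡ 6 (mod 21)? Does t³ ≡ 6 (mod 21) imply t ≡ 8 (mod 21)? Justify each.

Both directions fail.

Forward direction. This fails: take t = 8. Then 8 ≡ 8 (mod 21), but 8³ = 512 ≡ 8 (mod 21), not 6.

Converse. This fails: take t = 3. Then 3³ = 27 ≡ 6 (mod 21), yet 3 ≡ 3 (mod 21), not 8.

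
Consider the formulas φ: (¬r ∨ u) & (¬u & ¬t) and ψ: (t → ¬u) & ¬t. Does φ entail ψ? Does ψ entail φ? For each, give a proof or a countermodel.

Only the forward implication holds.

(⇒) Assume the antecedent. If t is true, the antecedent cannot hold. If t is false, (t → ¬u) & ¬t reduces to true regardless of the other variables. Either way (t → ¬u) & ¬t holds.

(⇐) This fails. Under t = F, u = T, r = F, the left side is false but the right side is true.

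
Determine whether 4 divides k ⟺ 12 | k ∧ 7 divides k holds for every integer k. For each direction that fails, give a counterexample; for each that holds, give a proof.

(→) This fails: take k = 4. Certainly 4 ∣ 4, but 12 ∤ 4.

(←) Suppose 12 ∣ k and 7 ∣ k. Any common multiple of 12 and 7 is a multiple of their lcm; here gcd(12, 7) = 1, so lcm(12, 7) = 12·7 = 84, so 84 ∣ k. Since 4 ∣ 84, it follows that 4 ∣ k.

Only the converse holds.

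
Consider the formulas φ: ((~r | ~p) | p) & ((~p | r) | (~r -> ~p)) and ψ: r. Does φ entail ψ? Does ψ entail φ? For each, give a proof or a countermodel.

(⟹) This fails. Under r = F, p = F, the left side is true but the right side is false.

(⟸) Assume the antecedent. If r is true, the consequent reduces to true regardless of the other variables. If r is false, the antecedent cannot hold. Either way the consequent holds.

Only the reverse direction holds.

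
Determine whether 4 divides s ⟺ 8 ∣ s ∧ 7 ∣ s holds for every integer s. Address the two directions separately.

(⇒) fails; (⇐) holds.

(←) Suppose 8 ∣ s and 7 ∣ s. Any common multiple of 8 and 7 is a multiple of their lcm; here gcd(8, 7) = 1, so lcm(8, 7) = 8·7 = 56, so 56 ∣ s. Since 4 ∣ 56, it follows that 4 ∣ s.

(→) This fails: take s = 4. Certainly 4 ∣ 4, but 8 ∤ 4.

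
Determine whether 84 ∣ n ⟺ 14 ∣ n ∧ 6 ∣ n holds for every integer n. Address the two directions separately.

Only the forward implication holds.

[⇒] If 84 ∣ n, write n = 84q. Since 84 = 6·14, n = 14·(6q), so 14 ∣ n; and since 84 = 14·6, n = 6·(14q), so 6 ∣ n.

[⇐] This fails: take n = 42. Both 14 ∣ 42 and 6 ∣ 42, yet 42 is not a multiple of 84 (since 42 = 0·84 + 42), so 84 ∤ 42.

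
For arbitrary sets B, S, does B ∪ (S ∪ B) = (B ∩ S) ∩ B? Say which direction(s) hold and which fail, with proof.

Only the reverse inclusion holds.

Forward inclusion. This inclusion fails. Take B = {1}, S = ∅; then 1 ∈ B ∪ (S ∪ B) but 1 ∉ (B ∩ S) ∩ B.

Reverse inclusion. Let x ∈ (B ∩ S) ∩ B. Then x ∈ B ∩ S, from which x ∈ B ∪ (S ∪ B).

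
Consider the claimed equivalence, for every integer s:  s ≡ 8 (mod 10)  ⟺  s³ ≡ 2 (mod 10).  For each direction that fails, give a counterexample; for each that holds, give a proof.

Forward direction. Suppose s ≡ 8 (mod 10). Write s = 10j + 8. Then (10j + 8)³ = 1000j³ + 2400j² + 1920j + 512 = 10(100j³ + 240j² + 192j + 51) + 2, so s³ ≡ 2 (mod 10).

Converse. Suppose s³ ≡ 2 (mod 10). The only residue r in {0, …, 9} with r³ ≡ 2 (mod 10) is r = 8, so s ≡ 8 (mod 10).

Both directions hold; the statement is true.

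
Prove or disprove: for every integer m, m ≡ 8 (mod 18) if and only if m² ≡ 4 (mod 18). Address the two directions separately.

[⇒] This fails: take m = 8. Then 8 ≡ 8 (mod 18), but 8² = 64 ≡ 10 (mod 18), not 4.

[⇐] This fails: take m = 2. Then 2² = 4 ≡ 4 (mod 18), yet 2 ≡ 2 (mod 18), not 8.

Both directions fail.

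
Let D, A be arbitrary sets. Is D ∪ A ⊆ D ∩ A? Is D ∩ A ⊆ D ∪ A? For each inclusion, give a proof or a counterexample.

Forward inclusion. This inclusion fails. Take D = {1}, A = ∅; then 1 ∈ D ∪ A but 1 ∉ D ∩ A.

Reverse inclusion. Let x ∈ D ∩ A. Then x ∈ D ∩ A, from which x ∈ D ∪ A.

Only the reverse inclusion holds.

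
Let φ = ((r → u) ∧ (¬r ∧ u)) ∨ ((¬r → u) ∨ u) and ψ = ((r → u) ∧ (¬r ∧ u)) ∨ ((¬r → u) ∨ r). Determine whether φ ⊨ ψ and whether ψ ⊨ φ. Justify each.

(⇒) Assume the antecedent. If r is true, the consequent reduces to true regardless of the other variables. If r is false, the antecedent forces (r = F, u = T), and the consequent holds there. Either way the consequent holds.

(⇐) Assume the antecedent. If r is true, the consequent reduces to true regardless of the other variables. If r is false, the antecedent forces (r = F, u = T), and the consequent holds there. Either way the consequent holds.

The biconditional holds.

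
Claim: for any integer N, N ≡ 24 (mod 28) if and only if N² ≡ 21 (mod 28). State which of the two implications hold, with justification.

[⇒] This fails: take N = 24. Then 24 ≡ 24 (mod 28), but 24² = 576 ≡ 16 (mod 28), not 21.

[⇐] This fails: take N = 7. Then 7² = 49 ≡ 21 (mod 28), yet 7 ≡ 7 (mod 28), not 24.

Neither direction holds.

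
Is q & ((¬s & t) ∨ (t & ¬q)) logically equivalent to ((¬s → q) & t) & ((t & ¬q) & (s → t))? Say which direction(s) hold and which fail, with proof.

(⇒) fails and (⇐) fails.

(⟹) This fails. Under s = F, t = T, q = T, the left side is true but the right side is false.

(⟸) This fails. Under s = T, t = T, q = F, the left side is false but the right side is true.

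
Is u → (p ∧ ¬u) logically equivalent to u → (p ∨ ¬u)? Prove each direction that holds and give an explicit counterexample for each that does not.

(⇐) This fails. Under u = T, p = T, the left side is false but the right side is true.

(⇒) Assume the antecedent. If u is true, the antecedent cannot hold. If u is false, u → (p ∨ ¬u) reduces to true regardless of the other variables. Either way u → (p ∨ ¬u) holds.

The forward direction holds; the converse fails.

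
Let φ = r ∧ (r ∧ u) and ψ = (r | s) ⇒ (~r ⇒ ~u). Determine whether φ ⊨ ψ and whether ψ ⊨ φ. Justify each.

[⇐] This fails. Under s = F, u = F, r = F, the left side is false but the right side is true.

[⇒] Assume the antecedent. If s is true, the antecedent forces (s = T, u = T, r = T), and (r | s) ⇒ (~r ⇒ ~u) holds there. If s is false, (r | s) ⇒ (~r ⇒ ~u) reduces to true regardless of the other variables. Either way (r | s) ⇒ (~r ⇒ ~u) holds.

Not equivalent: only (⇒) holds.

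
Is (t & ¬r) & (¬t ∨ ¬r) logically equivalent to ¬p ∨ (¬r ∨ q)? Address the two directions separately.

(←) This fails. Under p = F, t = F, r = F, q = F, the left side is false but the right side is true.

(→) Assume the antecedent. If p is true, the antecedent forces (p = T, t = T, r = F, q = F) or (p = T, t = T, r = F, q = T), and ¬p ∨ (¬r ∨ q) holds there. If p is false, ¬p ∨ (¬r ∨ q) reduces to true regardless of the other variables. Either way ¬p ∨ (¬r ∨ q) holds.

Only the forward direction holds.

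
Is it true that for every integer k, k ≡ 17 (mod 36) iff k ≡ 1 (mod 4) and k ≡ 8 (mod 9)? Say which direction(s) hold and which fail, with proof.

(⇐) If k ≡ 1 (mod 4) and k ≡ 8 (mod 9), then by the Chinese remainder theorem k ≡ 17 (mod 36). This is exactly k ≡ 17 (mod 36).

(⇒) Suppose k ≡ 17 (mod 36); write k = 36j + 17. Since 4 ∣ 36, reducing mod 4 gives k ≡ 17 ≡ 1 (mod 4); since 9 ∣ 36, reducing mod 9 gives k ≡ 17 ≡ 8 (mod 9).

Equivalent; both directions hold.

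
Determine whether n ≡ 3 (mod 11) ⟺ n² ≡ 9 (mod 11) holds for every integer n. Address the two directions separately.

(⟸) This fails: take n = 8. Then 8² = 64 ≡ 9 (mod 11), yet 8 ≡ 8 (mod 11), not 3.

(⟹) Suppose n ≡ 3 (mod 11). Write n = 11j + 3. Then (11j + 3)² = 121j² + 66j + 9 = 11(11j² + 6j) + 9, so n² ≡ 9 (mod 11).

(⇒) holds; (⇐) fails.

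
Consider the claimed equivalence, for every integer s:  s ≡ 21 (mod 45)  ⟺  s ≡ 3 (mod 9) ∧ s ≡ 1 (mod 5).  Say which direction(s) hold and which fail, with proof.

Both directions hold.

Forward direction. Suppose s ≡ 21 (mod 45); write s = 45j + 21. Since 9 ∣ 45, reducing mod 9 gives s ≡ 21 ≡ 3 (mod 9); since 5 ∣ 45, reducing mod 5 gives s ≡ 21 ≡ 1 (mod 5).

Converse. If s ≡ 3 (mod 9) and s ≡ 1 (mod 5), then by the Chinese remainder theorem s ≡ 21 (mod 45). This is exactly s ≡ 21 (mod 45).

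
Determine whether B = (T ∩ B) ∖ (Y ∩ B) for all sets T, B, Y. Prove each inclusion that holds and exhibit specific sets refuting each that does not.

(⊆) This inclusion fails. Take T = ∅, B = {1}, Y = ∅; then 1 ∈ B but 1 ∉ (T ∩ B) ∖ (Y ∩ B).

(⊇) Let x ∈ (T ∩ B) ∖ (Y ∩ B). Then x ∈ T ∩ B and x ∉ Y, from which x ∈ B.

Only the reverse inclusion holds.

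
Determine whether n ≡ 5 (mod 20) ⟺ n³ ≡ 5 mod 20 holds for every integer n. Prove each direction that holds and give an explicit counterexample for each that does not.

(←) Suppose n³ ≡ 5 (mod 20). The only residue r in {0, …, 19} with r³ ≡ 5 (mod 20) is r = 5, so n ≡ 5 (mod 20).

(→) Suppose n ≡ 5 (mod 20). Write n = 20j + 5. Then (20j + 5)³ = 8000j³ + 6000j² + 1500j + 125 = 20(400j³ + 300j² + 75j + 6) + 5, so n³ ≡ 5 (mod 20).

Both directions hold.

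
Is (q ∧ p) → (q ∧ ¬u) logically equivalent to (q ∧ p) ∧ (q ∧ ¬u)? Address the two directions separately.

(⟹) This fails. Under p = F, q = F, u = F, the left side is true but the right side is false.

(⟸) Assume the antecedent. If p is true, the antecedent forces (p = T, q = T, u = F), and (q ∧ p) → (q ∧ ¬u) holds there. If p is false, the antecedent cannot hold. Either way (q ∧ p) → (q ∧ ¬u) holds.

The forward direction fails; the converse holds.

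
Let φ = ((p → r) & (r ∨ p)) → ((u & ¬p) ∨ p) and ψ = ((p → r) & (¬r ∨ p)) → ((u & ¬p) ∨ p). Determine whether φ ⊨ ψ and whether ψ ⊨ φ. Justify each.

Neither direction holds.

(→) This fails. Under r = F, p = F, u = F, the left side is true but the right side is false.

(←) This fails. Under r = T, p = F, u = F, the left side is false but the right side is true.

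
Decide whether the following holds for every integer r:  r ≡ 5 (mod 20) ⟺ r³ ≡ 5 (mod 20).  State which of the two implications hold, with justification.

Forward direction. Suppose r ≡ 5 (mod 20). Write r = 20j + 5. Then (20j + 5)³ = 8000j³ + 6000j² + 1500j + 125 = 20(400j³ + 300j² + 75j + 6) + 5, so r³ ≡ 5 (mod 20).

Converse. Suppose r³ ≡ 5 (mod 20). The only residue r in {0, …, 19} with r³ ≡ 5 (mod 20) is r = 5, so r ≡ 5 (mod 20).

Both directions hold; the statement is true.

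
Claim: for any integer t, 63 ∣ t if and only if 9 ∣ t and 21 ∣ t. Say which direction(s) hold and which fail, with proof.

(→) If 63 ∣ t, write t = 63q. Since 63 = 7·9, t = 9·(7q), so 9 ∣ t; and since 63 = 3·21, t = 21·(3q), so 21 ∣ t.

(←) Suppose 9 ∣ t and 21 ∣ t. Any common multiple of 9 and 21 is a multiple of their lcm; here lcm(9, 21) = 9·21/gcd(9, 21) = 189/3 = 63, so 63 ∣ t.

The biconditional holds.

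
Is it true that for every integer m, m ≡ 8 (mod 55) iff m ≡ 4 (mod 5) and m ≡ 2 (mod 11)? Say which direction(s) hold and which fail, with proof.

Neither implication holds.

(⟹) This fails: m = 8 gives 8 ≡ 8 (mod 55) but 8 ≡ 3 (mod 5), so the conjunction on the right does not hold.

(⟸) This fails: m = 24 satisfies both congruences on the right (24 ≡ 4 mod 5 and 24 ≡ 2 mod 11) yet 24 ≡ 24 (mod 55), not 8.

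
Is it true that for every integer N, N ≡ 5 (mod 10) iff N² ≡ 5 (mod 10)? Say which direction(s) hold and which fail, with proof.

Equivalent; both directions hold.

(→) Suppose N ≡ 5 (mod 10). Write N = 10j + 5. Then (10j + 5)² = 100j² + 100j + 25 = 10(10j² + 10j + 2) + 5, so N² ≡ 5 (mod 10).

(←) For the converse, argue contrapositively. If N ≢ 5 (mod 10), then N is congruent to one of 0, 1, 2, 3, 4, 6, 7, 8, 9 modulo 10, and these give N² ≡ 0, 1, 4, 9, 6, 6, 9, 4, 1 respectively — never 5.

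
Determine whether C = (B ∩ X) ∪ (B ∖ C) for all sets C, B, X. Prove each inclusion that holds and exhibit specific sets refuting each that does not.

(⊆) This inclusion fails. Take C = {1}, B = ∅, X = ∅; then 1 ∈ C but 1 ∉ (B ∩ X) ∪ (B ∖ C).

(⊇) This inclusion fails. Take C = ∅, B = {1}, X = ∅; then 1 ∈ (B ∩ X) ∪ (B ∖ C) but 1 ∉ C.

Both inclusions fail.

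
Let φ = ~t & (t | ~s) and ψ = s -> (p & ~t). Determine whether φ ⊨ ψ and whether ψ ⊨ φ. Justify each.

Not equivalent: only (⇒) holds.

(→) Assume the antecedent. If s is true, the antecedent cannot hold. If s is false, s -> (p & ~t) reduces to true regardless of the other variables. Either way s -> (p & ~t) holds.

(←) This fails. Under s = F, t = T, p = F, the left side is false but the right side is true.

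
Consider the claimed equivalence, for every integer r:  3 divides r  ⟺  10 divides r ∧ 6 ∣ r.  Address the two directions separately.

Not equivalent: only (⇐) holds.

(⟹) This fails: take r = 3. Certainly 3 ∣ 3, but 10 ∤ 3.

(⟸) Suppose 10 ∣ r and 6 ∣ r. Any common multiple of 10 and 6 is a multiple of their lcm; here lcm(10, 6) = 10·6/gcd(10, 6) = 60/2 = 30, so 30 ∣ r. Since 3 ∣ 30, it follows that 3 ∣ r.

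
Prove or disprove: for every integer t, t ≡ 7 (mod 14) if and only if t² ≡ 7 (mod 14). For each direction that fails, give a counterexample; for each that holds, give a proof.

[⇒] Suppose t ≡ 7 (mod 14). Write t = 14j + 7. Then (14j + 7)² = 196j² + 196j + 49 = 14(14j² + 14j + 3) + 7, so t² ≡ 7 (mod 14).

[⇐] Conversely, suppose t² ≡ 7 (mod 14). The only residue r in {0, …, 13} with r² ≡ 7 (mod 14) is r = 7, so t ≡ 7 (mod 14).

Equivalent; both directions hold.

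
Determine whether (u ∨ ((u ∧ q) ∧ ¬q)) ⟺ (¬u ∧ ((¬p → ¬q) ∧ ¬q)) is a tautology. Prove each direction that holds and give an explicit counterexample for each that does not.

(⟹) This fails. Under u = T, q = F, p = F, the left side is true but the right side is false.

(⟸) This fails. Under u = F, q = F, p = F, the left side is false but the right side is true.

(⇒) fails and (⇐) fails.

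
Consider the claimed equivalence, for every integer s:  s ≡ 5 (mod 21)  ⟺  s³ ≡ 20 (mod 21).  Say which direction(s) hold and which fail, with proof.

(⟹) Suppose s ≡ 5 (mod 21). Write s = 21j + 5. Then (21j + 5)³ = 9261j³ + 6615j² + 1575j + 125 = 21(441j³ + 315j² + 75j + 5) + 20, so s³ ≡ 20 (mod 21).

(⟸) This fails: take s = 17. Then 17³ = 4913 ≡ 20 (mod 21), yet 17 ≡ 17 (mod 21), not 5.

Only the forward direction holds.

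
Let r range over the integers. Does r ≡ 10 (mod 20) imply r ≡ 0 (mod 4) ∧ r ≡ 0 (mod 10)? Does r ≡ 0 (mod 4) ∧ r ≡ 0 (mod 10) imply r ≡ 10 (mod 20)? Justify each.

Both directions fail.

Forward direction. This fails: r = 10 gives 10 ≡ 10 (mod 20) but 10 ≡ 2 (mod 4), so the conjunction on the right does not hold.

Converse. This fails: r = 0 satisfies both congruences on the right (0 ≡ 0 mod 4 and 0 ≡ 0 mod 10) yet 0 ≡ 0 (mod 20), not 10.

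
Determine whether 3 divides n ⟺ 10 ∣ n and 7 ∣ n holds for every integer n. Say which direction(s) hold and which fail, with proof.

Neither direction holds.

(→) This fails: take n = 3. Certainly 3 ∣ 3, but 10 ∤ 3.

(←) This fails: take n = 70. Both 10 ∣ 70 and 7 ∣ 70, yet 70 is not a multiple of 3 (since 70 = 23·3 + 1), so 3 ∤ 70.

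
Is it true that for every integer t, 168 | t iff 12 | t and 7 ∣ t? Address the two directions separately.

(⇒) If 168 ∣ t, write t = 168q. Since 168 = 14·12, t = 12·(14q), so 12 ∣ t; and since 168 = 24·7, t = 7·(24q), so 7 ∣ t.

(⇐) This fails: take t = 84. Both 12 ∣ 84 and 7 ∣ 84, yet 84 is not a multiple of 168 (since 84 = 0·168 + 84), so 168 ∤ 84.

(⇒) holds; (⇐) fails.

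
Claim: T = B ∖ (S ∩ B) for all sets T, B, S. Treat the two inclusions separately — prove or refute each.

(⟹) This inclusion fails. Take T = {1}, B = ∅, S = ∅; then 1 ∈ T but 1 ∉ B ∖ (S ∩ B).

(⟸) This inclusion fails. Take T = ∅, B = {1}, S = ∅; then 1 ∈ B ∖ (S ∩ B) but 1 ∉ T.

Both inclusions fail.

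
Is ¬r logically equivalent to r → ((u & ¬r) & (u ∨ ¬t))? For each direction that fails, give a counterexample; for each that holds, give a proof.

The biconditional holds.

(→) Assume the antecedent. If r is true, the antecedent cannot hold. If r is false, r → ((u & ¬r) & (u ∨ ¬t)) reduces to true regardless of the other variables. Either way r → ((u & ¬r) & (u ∨ ¬t)) holds.

(←) Assume the antecedent. If r is true, the antecedent cannot hold. If r is false, ¬r reduces to true regardless of the other variables. Either way ¬r holds.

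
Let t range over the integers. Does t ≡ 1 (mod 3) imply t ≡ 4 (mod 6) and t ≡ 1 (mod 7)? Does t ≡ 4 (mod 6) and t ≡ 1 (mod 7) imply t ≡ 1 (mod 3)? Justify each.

(⇒) This fails: t = 1 gives 1 ≡ 1 (mod 3) but 1 ≡ 1 (mod 6), so the conjunction on the right does not hold.

(⇐) Conversely, if t ≡ 4 (mod 6) and t ≡ 1 (mod 7), then by the Chinese remainder theorem t ≡ 22 (mod 42). Since 22 ≡ 1 (mod 3) and 3 ∣ 42, we get t ≡ 1 (mod 3).

Not equivalent: only (⇐) holds.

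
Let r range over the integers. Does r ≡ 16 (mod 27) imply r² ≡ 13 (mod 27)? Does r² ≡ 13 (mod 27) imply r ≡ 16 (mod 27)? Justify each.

(⟹) Suppose r ≡ 16 (mod 27). Write r = 27j + 16. Then (27j + 16)² = 729j² + 864j + 256 = 27(27j² + 32j + 9) + 13, so r² ≡ 13 (mod 27).

(⟸) This fails: take r = 11. Then 11² = 121 ≡ 13 (mod 27), yet 11 ≡ 11 (mod 27), not 16.

(⇒) holds; (⇐) fails.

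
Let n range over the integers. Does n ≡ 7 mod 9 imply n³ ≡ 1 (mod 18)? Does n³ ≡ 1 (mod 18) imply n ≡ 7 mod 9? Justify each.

Forward direction. This fails: take n = 16. Then 16 ≡ 7 (mod 9), but 16³ = 4096 ≡ 10 (mod 18), not 1.

Converse. This fails: take n = 1. Then 1³ = 1 ≡ 1 (mod 18), yet 1 ≡ 1 (mod 9), not 7.

(⇒) fails and (⇐) fails.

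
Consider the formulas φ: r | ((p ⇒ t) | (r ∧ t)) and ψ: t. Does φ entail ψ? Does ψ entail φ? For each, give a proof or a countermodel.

Not equivalent: only (⇐) holds.

(←) Assume the antecedent. If t is true, r | ((p ⇒ t) | (r ∧ t)) reduces to true regardless of the other variables. If t is false, the antecedent cannot hold. Either way r | ((p ⇒ t) | (r ∧ t)) holds.

(→) This fails. Under t = F, p = F, r = F, the left side is true but the right side is false.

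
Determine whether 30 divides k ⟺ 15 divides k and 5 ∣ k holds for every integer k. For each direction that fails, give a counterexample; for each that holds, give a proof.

Only the forward implication holds.

(⟹) If 30 ∣ k, write k = 30q. Since 30 = 2·15, k = 15·(2q), so 15 ∣ k; and since 30 = 6·5, k = 5·(6q), so 5 ∣ k.

(⟸) This fails: take k = 15. Both 15 ∣ 15 and 5 ∣ 15, yet 15 is not a multiple of 30 (since 15 = 0·30 + 15), so 30 ∤ 15.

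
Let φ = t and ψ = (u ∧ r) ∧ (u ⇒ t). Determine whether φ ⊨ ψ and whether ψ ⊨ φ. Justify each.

(→) This fails. Under t = T, u = F, r = F, the left side is true but the right side is false.

(←) Assume the antecedent. If t is true, t reduces to true regardless of the other variables. If t is false, the antecedent cannot hold. Either way t holds.

Only the converse holds.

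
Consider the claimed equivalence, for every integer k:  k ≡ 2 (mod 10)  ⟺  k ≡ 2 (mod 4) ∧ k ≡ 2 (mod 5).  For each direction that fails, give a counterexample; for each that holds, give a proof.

(→) This fails: k = 12 gives 12 ≡ 2 (mod 10) but 12 ≡ 0 (mod 4), so the conjunction on the right does not hold.

(←) Conversely, if k ≡ 2 (mod 4) and k ≡ 2 (mod 5), then by the Chinese remainder theorem k ≡ 2 (mod 20). Since 2 ≡ 2 (mod 10) and 10 ∣ 20, we get k ≡ 2 (mod 10).

Not equivalent: only (⇐) holds.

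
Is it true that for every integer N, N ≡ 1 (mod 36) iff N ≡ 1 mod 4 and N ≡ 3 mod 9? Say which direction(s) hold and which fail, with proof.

(→) This fails: N = 1 gives 1 ≡ 1 (mod 36) but 1 ≡ 1 (mod 9), so the conjunction on the right does not hold.

(←) This fails: N = 21 satisfies both congruences on the right (21 ≡ 1 mod 4 and 21 ≡ 3 mod 9) yet 21 ≡ 21 (mod 36), not 1.

Neither direction holds.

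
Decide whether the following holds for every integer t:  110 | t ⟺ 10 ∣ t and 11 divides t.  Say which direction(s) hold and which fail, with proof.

(⟹) If 110 ∣ t, write t = 110q. Since 110 = 11·10, t = 10·(11q), so 10 ∣ t; and since 110 = 10·11, t = 11·(10q), so 11 ∣ t.

(⟸) Suppose 10 ∣ t and 11 ∣ t. Any common multiple of 10 and 11 is a multiple of their lcm; here gcd(10, 11) = 1, so lcm(10, 11) = 10·11 = 110, so 110 ∣ t.

The biconditional holds.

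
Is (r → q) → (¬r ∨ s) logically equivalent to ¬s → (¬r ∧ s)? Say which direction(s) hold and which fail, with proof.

Forward direction. This fails. Under r = F, s = F, q = F, the left side is true but the right side is false.

Converse. Assume the antecedent. If r is true, the antecedent forces (r = T, s = T, q = F) or (r = T, s = T, q = T), and (r → q) → (¬r ∨ s) holds there. If r is false, (r → q) → (¬r ∨ s) reduces to true regardless of the other variables. Either way (r → q) → (¬r ∨ s) holds.

Only the reverse direction holds.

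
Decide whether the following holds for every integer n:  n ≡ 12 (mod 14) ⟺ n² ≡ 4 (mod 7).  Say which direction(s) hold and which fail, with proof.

Only the forward implication holds.

Forward direction. Suppose n ≡ 12 (mod 14). Then n² ≡ 12² = 144 (mod 14), and since 7 ∣ 14, also n² ≡ 4 (mod 7).

Converse. This fails: take n = 2. Then 2² = 4 ≡ 4 (mod 7), yet 2 ≡ 2 (mod 14), not 12.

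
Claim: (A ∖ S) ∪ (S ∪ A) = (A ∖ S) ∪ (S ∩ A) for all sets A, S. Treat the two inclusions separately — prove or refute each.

The sets are not equal: only the reverse inclusion holds.

(⊆) This inclusion fails. Take A = ∅, S = {1}; then 1 ∈ (A ∖ S) ∪ (S ∪ A) but 1 ∉ (A ∖ S) ∪ (S ∩ A).

(⊇) Let x ∈ (A ∖ S) ∪ (S ∩ A). Then either x ∈ A and x ∉ S; or x ∈ A ∩ S. In each case x ∈ (A ∖ S) ∪ (S ∪ A), so (A ∖ S) ∪ (S ∩ A) ⊆ (A ∖ S) ∪ (S ∪ A).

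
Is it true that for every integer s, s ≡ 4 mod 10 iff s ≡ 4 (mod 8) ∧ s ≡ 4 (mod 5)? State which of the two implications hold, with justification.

Only the reverse direction holds.

[⇒] This fails: s = 24 gives 24 ≡ 4 (mod 10) but 24 ≡ 0 (mod 8), so the conjunction on the right does not hold.

[⇐] Conversely, if s ≡ 4 (mod 8) and s ≡ 4 (mod 5), then by the Chinese remainder theorem s ≡ 4 (mod 40). Since 4 ≡ 4 (mod 10) and 10 ∣ 40, we get s ≡ 4 (mod 10).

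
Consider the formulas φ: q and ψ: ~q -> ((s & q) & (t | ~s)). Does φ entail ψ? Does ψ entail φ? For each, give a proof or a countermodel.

(⟹) Assume the antecedent. If s is true, the antecedent forces (s = T, q = T, t = F) or (s = T, q = T, t = T), and ~q -> ((s & q) & (t | ~s)) holds there. If s is false, the antecedent forces (s = F, q = T, t = F) or (s = F, q = T, t = T), and ~q -> ((s & q) & (t | ~s)) holds there. Either way ~q -> ((s & q) & (t | ~s)) holds.

(⟸) Assume the antecedent. If s is true, the antecedent forces (s = T, q = T, t = F) or (s = T, q = T, t = T), and q holds there. If s is false, the antecedent forces (s = F, q = T, t = F) or (s = F, q = T, t = T), and q holds there. Either way q holds.

Both directions hold.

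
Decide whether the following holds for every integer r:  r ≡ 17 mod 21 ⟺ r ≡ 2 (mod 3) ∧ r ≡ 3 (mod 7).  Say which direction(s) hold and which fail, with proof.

The biconditional holds.

[⇐] If r ≡ 2 (mod 3) and r ≡ 3 (mod 7), then by the Chinese remainder theorem r ≡ 17 (mod 21). This is exactly r ≡ 17 (mod 21).

[⇒] Suppose r ≡ 17 (mod 21); write r = 21j + 17. Since 3 ∣ 21, reducing mod 3 gives r ≡ 17 ≡ 2 (mod 3); since 7 ∣ 21, reducing mod 7 gives r ≡ 17 ≡ 3 (mod 7).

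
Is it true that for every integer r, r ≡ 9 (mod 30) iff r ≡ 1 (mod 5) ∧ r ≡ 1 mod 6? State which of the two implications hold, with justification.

Both directions fail.

(⇒) This fails: r = 9 gives 9 ≡ 9 (mod 30) but 9 ≡ 4 (mod 5), so the conjunction on the right does not hold.

(⇐) This fails: r = 1 satisfies both congruences on the right (1 ≡ 1 mod 5 and 1 ≡ 1 mod 6) yet 1 ≡ 1 (mod 30), not 9.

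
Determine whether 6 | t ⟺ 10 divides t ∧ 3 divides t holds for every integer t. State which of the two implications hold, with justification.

(→) This fails: take t = 6. Certainly 6 ∣ 6, but 10 ∤ 6.

(←) Suppose 10 ∣ t and 3 ∣ t. Any common multiple of 10 and 3 is a multiple of their lcm; here gcd(10, 3) = 1, so lcm(10, 3) = 10·3 = 30, so 30 ∣ t. Since 6 ∣ 30, it follows that 6 ∣ t.

(⇒) fails; (⇐) holds.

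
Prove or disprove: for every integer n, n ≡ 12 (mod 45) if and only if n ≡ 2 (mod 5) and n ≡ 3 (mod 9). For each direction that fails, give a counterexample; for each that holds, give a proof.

(⟹) Suppose n ≡ 12 (mod 45); write n = 45j + 12. Since 5 ∣ 45, reducing mod 5 gives n ≡ 12 ≡ 2 (mod 5); since 9 ∣ 45, reducing mod 9 gives n ≡ 12 ≡ 3 (mod 9).

(⟸) Conversely, if n ≡ 2 (mod 5) and n ≡ 3 (mod 9), then by the Chinese remainder theorem n ≡ 12 (mod 45). This is exactly n ≡ 12 (mod 45).

Both implications hold.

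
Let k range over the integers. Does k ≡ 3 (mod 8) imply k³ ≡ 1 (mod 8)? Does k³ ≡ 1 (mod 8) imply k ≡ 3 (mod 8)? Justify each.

Both directions fail.

(⇒) This fails: take k = 3. Then 3 ≡ 3 (mod 8), but 3³ = 27 ≡ 3 (mod 8), not 1.

(⇐) This fails: take k = 1. Then 1³ = 1 ≡ 1 (mod 8), yet 1 ≡ 1 (mod 8), not 3.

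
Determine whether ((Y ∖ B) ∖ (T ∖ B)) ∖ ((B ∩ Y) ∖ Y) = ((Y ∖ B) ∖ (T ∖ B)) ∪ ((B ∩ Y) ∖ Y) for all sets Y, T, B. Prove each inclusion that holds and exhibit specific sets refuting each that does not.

(⊆) Let x ∈ ((Y ∖ B) ∖ (T ∖ B)) ∖ ((B ∩ Y) ∖ Y). Then x ∈ Y and x ∉ T, B, from which x ∈ ((Y ∖ B) ∖ (T ∖ B)) ∪ ((B ∩ Y) ∖ Y).

(⊇) Let x ∈ ((Y ∖ B) ∖ (T ∖ B)) ∪ ((B ∩ Y) ∖ Y). Then x ∈ Y and x ∉ T, B, from which x ∈ ((Y ∖ B) ∖ (T ∖ B)) ∖ ((B ∩ Y) ∖ Y).

Both inclusions hold; the sets are equal.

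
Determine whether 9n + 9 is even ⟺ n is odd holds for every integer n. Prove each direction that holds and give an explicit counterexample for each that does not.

Equivalent; both directions hold.

Forward direction. Suppose 9n + 9 is even. Since 9 is odd, 9n and n have the same parity, so 9n + 9 ≡ n + 9 (mod 2). As 9 is odd, 9n + 9 is even exactly when n is odd. Thus n is odd.

Converse. Suppose n is odd; write n = 2j + 1. Then 9n + 9 = 9·(2j + 1) + 9 = 2·9j + 18, which is even.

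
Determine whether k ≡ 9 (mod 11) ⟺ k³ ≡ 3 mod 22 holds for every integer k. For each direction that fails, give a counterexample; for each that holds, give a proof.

(→) This fails: take k = 20. Then 20 ≡ 9 (mod 11), but 20³ = 8000 ≡ 14 (mod 22), not 3.

(←) Conversely, the residues r modulo 22 with r³ ≡ 3 (mod 22) are exactly {9}, and each is ≡ 9 (mod 11).

Only the reverse direction holds.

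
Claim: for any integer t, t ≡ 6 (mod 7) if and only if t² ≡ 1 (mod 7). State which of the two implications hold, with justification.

(⇒) holds; (⇐) fails.

Forward direction. Suppose t ≡ 6 (mod 7). Write t = 7j + 6. Then (7j + 6)² = 49j² + 84j + 36 = 7(7j² + 12j + 5) + 1, so t² ≡ 1 (mod 7).

Converse. This fails: take t = 1. Then 1² = 1 ≡ 1 (mod 7), yet 1 ≡ 1 (mod 7), not 6.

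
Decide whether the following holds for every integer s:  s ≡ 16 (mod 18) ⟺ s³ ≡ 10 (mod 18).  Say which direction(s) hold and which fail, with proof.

Forward direction. Suppose s ≡ 16 (mod 18). Write s = 18j + 16. Then (18j + 16)³ = 5832j³ + 15552j² + 13824j + 4096 = 18(324j³ + 864j² + 768j + 227) + 10, so s³ ≡ 10 (mod 18).

Converse. This fails: take s = 4. Then 4³ = 64 ≡ 10 (mod 18), yet 4 ≡ 4 (mod 18), not 16.

Not equivalent: only (⇒) holds.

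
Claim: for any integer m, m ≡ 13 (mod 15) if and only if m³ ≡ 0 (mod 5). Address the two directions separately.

(⇒) This fails: take m = 13. Then 13 ≡ 13 (mod 15), but 13³ = 2197 ≡ 2 (mod 5), not 0.

(⇐) This fails: take m = 0. Then 0³ = 0 ≡ 0 (mod 5), yet 0 ≡ 0 (mod 15), not 13.

Both directions fail.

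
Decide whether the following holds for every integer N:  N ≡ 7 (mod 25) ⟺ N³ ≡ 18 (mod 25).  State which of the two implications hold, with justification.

Both directions hold.

[⇐] Suppose N³ ≡ 18 (mod 25). The only residue r in {0, …, 24} with r³ ≡ 18 (mod 25) is r = 7, so N ≡ 7 (mod 25).

[⇒] Suppose N ≡ 7 (mod 25). Write N = 25j + 7. Then (25j + 7)³ = 15625j³ + 13125j² + 3675j + 343 = 25(625j³ + 525j² + 147j + 13) + 18, so N³ ≡ 18 (mod 25).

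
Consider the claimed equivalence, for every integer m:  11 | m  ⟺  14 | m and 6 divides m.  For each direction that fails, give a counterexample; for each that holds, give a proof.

Both directions fail.

Forward direction. This fails: take m = 11. Certainly 11 ∣ 11, but 14 ∤ 11.

Converse. This fails: take m = 42. Both 14 ∣ 42 and 6 ∣ 42, yet 42 is not a multiple of 11 (since 42 = 3·11 + 9), so 11 ∤ 42.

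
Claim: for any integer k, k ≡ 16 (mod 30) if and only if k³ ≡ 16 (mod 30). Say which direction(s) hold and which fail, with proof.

Both directions hold; the statement is true.

(←) Suppose k³ ≡ 16 (mod 30). The only residue r in {0, …, 29} with r³ ≡ 16 (mod 30) is r = 16, so k ≡ 16 (mod 30).

(→) Suppose k ≡ 16 (mod 30). Write k = 30j + 16. Then (30j + 16)³ = 27000j³ + 43200j² + 23040j + 4096 = 30(900j³ + 1440j² + 768j + 136) + 16, so k³ ≡ 16 (mod 30).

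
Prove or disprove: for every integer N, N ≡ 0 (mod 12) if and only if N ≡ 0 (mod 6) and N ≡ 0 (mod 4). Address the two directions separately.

Both directions hold.

Converse. If N ≡ 0 (mod 6) and N ≡ 0 (mod 4), then by the Chinese remainder theorem N ≡ 0 (mod 12). This is exactly N ≡ 0 (mod 12).

Forward direction. Suppose N ≡ 0 (mod 12); write N = 12j + 0. Since 6 ∣ 12, reducing mod 6 gives N ≡ 0 (mod 6); since 4 ∣ 12, reducing mod 4 gives N ≡ 0 (mod 4).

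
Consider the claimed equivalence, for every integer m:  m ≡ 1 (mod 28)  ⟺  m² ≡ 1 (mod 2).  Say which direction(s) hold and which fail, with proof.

Not equivalent: only (⇒) holds.

(⟹) Suppose m ≡ 1 (mod 28). Then m² ≡ 1² = 1 (mod 28), and since 2 ∣ 28, also m² ≡ 1 (mod 2).

(⟸) This fails: take m = 3. Then 3² = 9 ≡ 1 (mod 2), yet 3 ≡ 3 (mod 28), not 1.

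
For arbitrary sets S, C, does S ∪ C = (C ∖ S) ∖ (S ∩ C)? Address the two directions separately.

(⟸) Let x ∈ (C ∖ S) ∖ (S ∩ C). Then x ∈ C and x ∉ S, from which x ∈ S ∪ C.

(⟹) This inclusion fails. Take S = {1}, C = ∅; then 1 ∈ S ∪ C but 1 ∉ (C ∖ S) ∖ (S ∩ C).

The sets are not equal: only the reverse inclusion holds.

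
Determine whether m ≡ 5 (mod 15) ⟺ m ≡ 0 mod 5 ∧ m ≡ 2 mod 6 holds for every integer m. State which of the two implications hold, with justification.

Not equivalent: only (⇐) holds.

[⇐] If m ≡ 0 (mod 5) and m ≡ 2 (mod 6), then by the Chinese remainder theorem m ≡ 20 (mod 30). Since 20 ≡ 5 (mod 15) and 15 ∣ 30, we get m ≡ 5 (mod 15).

[⇒] This fails: m = 5 gives 5 ≡ 5 (mod 15) but 5 ≡ 5 (mod 6), so the conjunction on the right does not hold.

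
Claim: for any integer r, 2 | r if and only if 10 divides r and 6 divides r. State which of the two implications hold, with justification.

(⟹) This fails: take r = 2. Certainly 2 ∣ 2, but 10 ∤ 2.

(⟸) Suppose 10 ∣ r and 6 ∣ r. Any common multiple of 10 and 6 is a multiple of their lcm; here lcm(10, 6) = 10·6/gcd(10, 6) = 60/2 = 30, so 30 ∣ r. Since 2 ∣ 30, it follows that 2 ∣ r.

Not equivalent: only (⇐) holds.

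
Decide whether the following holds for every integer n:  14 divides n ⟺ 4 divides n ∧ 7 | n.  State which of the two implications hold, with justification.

Only the converse holds.

(⟹) This fails: take n = 14. Certainly 14 ∣ 14, but 4 ∤ 14.

(⟸) Suppose 4 ∣ n and 7 ∣ n. Any common multiple of 4 and 7 is a multiple of their lcm; here gcd(4, 7) = 1, so lcm(4, 7) = 4·7 = 28, so 28 ∣ n. Since 14 ∣ 28, it follows that 14 ∣ n.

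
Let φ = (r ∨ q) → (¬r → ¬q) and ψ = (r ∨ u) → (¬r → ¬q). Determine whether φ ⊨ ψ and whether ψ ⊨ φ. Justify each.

(←) This fails. Under r = F, u = F, q = T, the left side is false but the right side is true.

(→) Assume the antecedent. If r is true, (r ∨ u) → (¬r → ¬q) reduces to true regardless of the other variables. If r is false, the antecedent forces (r = F, u = F, q = F) or (r = F, u = T, q = F), and (r ∨ u) → (¬r → ¬q) holds there. Either way (r ∨ u) → (¬r → ¬q) holds.

(⇒) holds; (⇐) fails.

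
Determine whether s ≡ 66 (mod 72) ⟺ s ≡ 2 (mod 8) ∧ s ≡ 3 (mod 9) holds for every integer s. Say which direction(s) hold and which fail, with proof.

Both implications hold.

[⇐] If s ≡ 2 (mod 8) and s ≡ 3 (mod 9), then by the Chinese remainder theorem s ≡ 66 (mod 72). This is exactly s ≡ 66 (mod 72).

[⇒] Suppose s ≡ 66 (mod 72); write s = 72j + 66. Since 8 ∣ 72, reducing mod 8 gives s ≡ 66 ≡ 2 (mod 8); since 9 ∣ 72, reducing mod 9 gives s ≡ 66 ≡ 3 (mod 9).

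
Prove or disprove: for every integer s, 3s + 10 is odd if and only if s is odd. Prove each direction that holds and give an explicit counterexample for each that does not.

(⟹) Suppose 3s + 10 is odd. Since 3 is odd, 3s and s have the same parity, so 3s + 10 ≡ s + 10 (mod 2). As 10 is even, 3s + 10 is odd exactly when s is odd. Thus s is odd.

(⟸) Conversely, suppose s is odd; write s = 2j + 1. Then 3s + 10 = 3·(2j + 1) + 10 = 2·3j + 13, which is odd.

Both directions hold.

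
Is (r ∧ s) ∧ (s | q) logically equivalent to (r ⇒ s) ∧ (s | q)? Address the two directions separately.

(⇒) Assume the antecedent. If s is true, (r ⇒ s) ∧ (s | q) reduces to true regardless of the other variables. If s is false, the antecedent cannot hold. Either way (r ⇒ s) ∧ (s | q) holds.

(⇐) This fails. Under s = T, q = F, r = F, the left side is false but the right side is true.

Only the forward implication holds.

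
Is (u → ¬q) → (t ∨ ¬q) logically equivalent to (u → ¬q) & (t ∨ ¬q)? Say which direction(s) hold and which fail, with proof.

(⇒) This fails. Under q = T, u = T, t = F, the left side is true but the right side is false.

(⇐) Assume the antecedent. If q is true, the antecedent forces (q = T, u = F, t = T), and (u → ¬q) → (t ∨ ¬q) holds there. If q is false, (u → ¬q) → (t ∨ ¬q) reduces to true regardless of the other variables. Either way (u → ¬q) → (t ∨ ¬q) holds.

Only the reverse direction holds.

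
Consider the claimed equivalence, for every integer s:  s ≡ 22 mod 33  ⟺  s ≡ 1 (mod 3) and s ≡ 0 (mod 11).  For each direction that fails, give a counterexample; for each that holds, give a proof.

[⇒] Suppose s ≡ 22 (mod 33); write s = 33j + 22. Since 3 ∣ 33, reducing mod 3 gives s ≡ 22 ≡ 1 (mod 3); since 11 ∣ 33, reducing mod 11 gives s ≡ 22 ≡ 0 (mod 11).

[⇐] Conversely, if s ≡ 1 (mod 3) and s ≡ 0 (mod 11), then by the Chinese remainder theorem s ≡ 22 (mod 33). This is exactly s ≡ 22 (mod 33).

Both directions hold.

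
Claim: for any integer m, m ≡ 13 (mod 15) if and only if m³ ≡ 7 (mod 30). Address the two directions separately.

Only the converse holds.

(←) The residues r modulo 30 with r³ ≡ 7 (mod 30) are exactly {13}, and each is ≡ 13 (mod 15).

(→) This fails: take m = 28. Then 28 ≡ 13 (mod 15), but 28³ = 21952 ≡ 22 (mod 30), not 7.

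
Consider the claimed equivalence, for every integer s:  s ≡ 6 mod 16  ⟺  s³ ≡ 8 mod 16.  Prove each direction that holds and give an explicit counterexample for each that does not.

[⇒] Suppose s ≡ 6 mod 16. Write s = 16j + 6. Then (16j + 6)³ = 4096j³ + 4608j² + 1728j + 216 = 16(256j³ + 288j² + 108j + 13) + 8, so s³ ≡ 8 (mod 16).

[⇐] This fails: take s = 2. Then 2³ = 8 ≡ 8 (mod 16), yet 2 ≡ 2 (mod 16), not 6.

(⇒) holds; (⇐) fails.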